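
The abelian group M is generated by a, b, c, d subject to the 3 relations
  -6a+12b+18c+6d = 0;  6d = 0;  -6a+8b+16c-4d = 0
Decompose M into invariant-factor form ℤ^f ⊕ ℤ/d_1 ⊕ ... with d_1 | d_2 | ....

rank_ℚ(R)=3; free=4−3=1
SNF(R) diag = [2, 6, 6] → torsion [2, 6, 6]

Answer: M ≅ ℤ^1 ⊕ ℤ/2 ⊕ ℤ/6 ⊕ ℤ/6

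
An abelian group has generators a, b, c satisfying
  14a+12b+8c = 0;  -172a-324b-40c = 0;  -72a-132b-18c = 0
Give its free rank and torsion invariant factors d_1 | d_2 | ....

Answer: M ≅ ℤ/2 ⊕ ℤ/6 ⊕ ℤ/12

Derivation:
rank_ℚ(R)=3; free=3−3=0
SNF(R) diag = [2, 6, 12] → torsion [2, 6, 12]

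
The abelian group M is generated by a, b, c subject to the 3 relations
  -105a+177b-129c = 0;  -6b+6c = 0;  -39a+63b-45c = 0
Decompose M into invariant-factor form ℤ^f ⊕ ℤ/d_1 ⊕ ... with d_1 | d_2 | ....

rank_ℚ(R)=3; free=3−3=0
SNF(R) diag = [3, 6, 6] → torsion [3, 6, 6]

Answer: M ≅ ℤ/3 ⊕ ℤ/6 ⊕ ℤ/6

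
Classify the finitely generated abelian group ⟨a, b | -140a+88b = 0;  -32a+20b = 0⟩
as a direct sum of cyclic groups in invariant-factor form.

Answer: M ≅ ℤ/4 ⊕ ℤ/4

Derivation:
rank_ℚ(R)=2; free=2−2=0
SNF(R) diag = [4, 4] → torsion [4, 4]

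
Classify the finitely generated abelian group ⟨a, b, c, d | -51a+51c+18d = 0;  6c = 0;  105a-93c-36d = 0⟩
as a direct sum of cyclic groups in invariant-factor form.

rank_ℚ(R)=3; free=4−3=1
SNF(R) diag = [3, 6, 18] → torsion [3, 6, 18]

Answer: M ≅ ℤ^1 ⊕ ℤ/3 ⊕ ℤ/6 ⊕ ℤ/18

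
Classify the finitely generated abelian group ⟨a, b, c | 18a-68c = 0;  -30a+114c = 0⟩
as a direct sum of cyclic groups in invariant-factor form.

Answer: M ≅ ℤ^1 ⊕ ℤ/2 ⊕ ℤ/6

Derivation:
rank_ℚ(R)=2; free=3−2=1
SNF(R) diag = [2, 6] → torsion [2, 6]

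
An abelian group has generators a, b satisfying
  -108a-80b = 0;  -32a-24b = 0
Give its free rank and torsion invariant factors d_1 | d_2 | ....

Answer: M ≅ ℤ/4 ⊕ ℤ/8

Derivation:
rank_ℚ(R)=2; free=2−2=0
SNF(R) diag = [4, 8] → torsion [4, 8]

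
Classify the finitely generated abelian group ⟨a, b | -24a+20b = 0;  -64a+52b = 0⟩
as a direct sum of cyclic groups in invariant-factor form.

rank_ℚ(R)=2; free=2−2=0
SNF(R) diag = [4, 8] → torsion [4, 8]

Answer: M ≅ ℤ/4 ⊕ ℤ/8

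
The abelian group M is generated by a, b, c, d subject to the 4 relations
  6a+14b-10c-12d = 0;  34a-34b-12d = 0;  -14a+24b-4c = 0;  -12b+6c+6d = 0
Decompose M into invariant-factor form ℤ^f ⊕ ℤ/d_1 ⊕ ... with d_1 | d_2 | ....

rank_ℚ(R)=4; free=4−4=0
SNF(R) diag = [2, 2, 2, 6] → torsion [2, 2, 2, 6]

Answer: M ≅ ℤ/2 ⊕ ℤ/2 ⊕ ℤ/2 ⊕ ℤ/6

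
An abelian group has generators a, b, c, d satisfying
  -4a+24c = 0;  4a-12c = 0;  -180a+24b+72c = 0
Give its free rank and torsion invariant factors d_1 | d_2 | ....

Answer: M ≅ ℤ^1 ⊕ ℤ/4 ⊕ ℤ/12 ⊕ ℤ/24

Derivation:
rank_ℚ(R)=3; free=4−3=1
SNF(R) diag = [4, 12, 24] → torsion [4, 12, 24]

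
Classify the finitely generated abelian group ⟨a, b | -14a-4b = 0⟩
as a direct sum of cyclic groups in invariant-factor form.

Answer: M ≅ ℤ^1 ⊕ ℤ/2

Derivation:
rank_ℚ(R)=1; free=2−1=1
SNF(R) diag = [2] → torsion [2]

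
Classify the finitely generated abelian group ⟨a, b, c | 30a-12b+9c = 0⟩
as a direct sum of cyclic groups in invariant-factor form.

Answer: M ≅ ℤ^2 ⊕ ℤ/3

Derivation:
rank_ℚ(R)=1; free=3−1=2
SNF(R) diag = [3] → torsion [3]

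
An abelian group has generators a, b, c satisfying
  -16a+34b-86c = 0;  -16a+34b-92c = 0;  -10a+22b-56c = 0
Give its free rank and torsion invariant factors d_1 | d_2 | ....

rank_ℚ(R)=3; free=3−3=0
SNF(R) diag = [2, 6, 6] → torsion [2, 6, 6]

Answer: M ≅ ℤ/2 ⊕ ℤ/6 ⊕ ℤ/6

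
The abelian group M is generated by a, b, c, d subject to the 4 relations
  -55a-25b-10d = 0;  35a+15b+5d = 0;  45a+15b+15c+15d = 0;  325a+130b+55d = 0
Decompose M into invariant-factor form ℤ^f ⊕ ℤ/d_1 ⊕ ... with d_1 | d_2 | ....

rank_ℚ(R)=4; free=4−4=0
SNF(R) diag = [5, 5, 15, 45] → torsion [5, 5, 15, 45]

Answer: M ≅ ℤ/5 ⊕ ℤ/5 ⊕ ℤ/15 ⊕ ℤ/45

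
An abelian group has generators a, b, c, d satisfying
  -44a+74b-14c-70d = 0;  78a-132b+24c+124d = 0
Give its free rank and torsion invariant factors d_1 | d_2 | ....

rank_ℚ(R)=2; free=4−2=2
SNF(R) diag = [2, 2] → torsion [2, 2]

Answer: M ≅ ℤ^2 ⊕ ℤ/2 ⊕ ℤ/2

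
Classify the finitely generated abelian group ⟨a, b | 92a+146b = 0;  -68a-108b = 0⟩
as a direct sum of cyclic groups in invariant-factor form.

rank_ℚ(R)=2; free=2−2=0
SNF(R) diag = [2, 4] → torsion [2, 4]

Answer: M ≅ ℤ/2 ⊕ ℤ/4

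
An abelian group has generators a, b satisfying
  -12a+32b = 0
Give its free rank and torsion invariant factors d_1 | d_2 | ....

rank_ℚ(R)=1; free=2−1=1
SNF(R) diag = [4] → torsion [4]

Answer: M ≅ ℤ^1 ⊕ ℤ/4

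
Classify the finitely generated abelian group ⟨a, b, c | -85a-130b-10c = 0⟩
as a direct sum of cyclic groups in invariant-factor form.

rank_ℚ(R)=1; free=3−1=2
SNF(R) diag = [5] → torsion [5]

Answer: M ≅ ℤ^2 ⊕ ℤ/5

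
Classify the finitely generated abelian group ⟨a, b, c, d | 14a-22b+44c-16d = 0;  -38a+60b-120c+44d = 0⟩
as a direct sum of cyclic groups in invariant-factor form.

Answer: M ≅ ℤ^2 ⊕ ℤ/2 ⊕ ℤ/2

Derivation:
rank_ℚ(R)=2; free=4−2=2
SNF(R) diag = [2, 2] → torsion [2, 2]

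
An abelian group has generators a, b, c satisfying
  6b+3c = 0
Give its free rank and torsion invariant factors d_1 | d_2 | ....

Answer: M ≅ ℤ^2 ⊕ ℤ/3

Derivation:
rank_ℚ(R)=1; free=3−1=2
SNF(R) diag = [3] → torsion [3]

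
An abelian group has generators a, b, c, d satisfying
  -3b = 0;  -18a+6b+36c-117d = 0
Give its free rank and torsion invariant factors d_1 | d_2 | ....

Answer: M ≅ ℤ^2 ⊕ ℤ/3 ⊕ ℤ/9

Derivation:
rank_ℚ(R)=2; free=4−2=2
SNF(R) diag = [3, 9] → torsion [3, 9]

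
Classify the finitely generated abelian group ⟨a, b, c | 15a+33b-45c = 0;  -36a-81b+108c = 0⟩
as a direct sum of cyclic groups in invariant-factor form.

rank_ℚ(R)=2; free=3−2=1
SNF(R) diag = [3, 9] → torsion [3, 9]

Answer: M ≅ ℤ^1 ⊕ ℤ/3 ⊕ ℤ/9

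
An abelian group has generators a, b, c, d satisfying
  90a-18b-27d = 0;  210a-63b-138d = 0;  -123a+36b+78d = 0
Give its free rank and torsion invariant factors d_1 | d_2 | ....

rank_ℚ(R)=3; free=4−3=1
SNF(R) diag = [3, 9, 27] → torsion [3, 9, 27]

Answer: M ≅ ℤ^1 ⊕ ℤ/3 ⊕ ℤ/9 ⊕ ℤ/27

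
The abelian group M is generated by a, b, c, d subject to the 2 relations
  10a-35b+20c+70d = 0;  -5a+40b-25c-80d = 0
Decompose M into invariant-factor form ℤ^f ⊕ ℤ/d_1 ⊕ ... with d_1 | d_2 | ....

Answer: M ≅ ℤ^2 ⊕ ℤ/5 ⊕ ℤ/15

Derivation:
rank_ℚ(R)=2; free=4−2=2
SNF(R) diag = [5, 15] → torsion [5, 15]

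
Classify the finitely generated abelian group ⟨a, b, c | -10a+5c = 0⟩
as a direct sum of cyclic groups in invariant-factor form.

rank_ℚ(R)=1; free=3−1=2
SNF(R) diag = [5] → torsion [5]

Answer: M ≅ ℤ^2 ⊕ ℤ/5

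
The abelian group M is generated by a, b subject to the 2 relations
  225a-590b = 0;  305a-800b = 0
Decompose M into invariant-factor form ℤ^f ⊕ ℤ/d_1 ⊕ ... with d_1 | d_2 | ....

Answer: M ≅ ℤ/5 ⊕ ℤ/10

Derivation:
rank_ℚ(R)=2; free=2−2=0
SNF(R) diag = [5, 10] → torsion [5, 10]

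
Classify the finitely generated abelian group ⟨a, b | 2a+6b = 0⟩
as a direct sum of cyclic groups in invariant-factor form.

Answer: M ≅ ℤ^1 ⊕ ℤ/2

Derivation:
rank_ℚ(R)=1; free=2−1=1
SNF(R) diag = [2] → torsion [2]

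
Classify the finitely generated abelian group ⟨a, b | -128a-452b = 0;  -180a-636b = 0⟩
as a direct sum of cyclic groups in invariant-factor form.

Answer: M ≅ ℤ/4 ⊕ ℤ/12

Derivation:
rank_ℚ(R)=2; free=2−2=0
SNF(R) diag = [4, 12] → torsion [4, 12]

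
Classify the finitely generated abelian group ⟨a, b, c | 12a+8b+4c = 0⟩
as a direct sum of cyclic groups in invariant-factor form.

Answer: M ≅ ℤ^2 ⊕ ℤ/4

Derivation:
rank_ℚ(R)=1; free=3−1=2
SNF(R) diag = [4] → torsion [4]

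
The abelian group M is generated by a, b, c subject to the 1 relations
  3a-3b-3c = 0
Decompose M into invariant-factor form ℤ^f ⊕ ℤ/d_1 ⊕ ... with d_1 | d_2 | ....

Answer: M ≅ ℤ^2 ⊕ ℤ/3

Derivation:
rank_ℚ(R)=1; free=3−1=2
SNF(R) diag = [3] → torsion [3]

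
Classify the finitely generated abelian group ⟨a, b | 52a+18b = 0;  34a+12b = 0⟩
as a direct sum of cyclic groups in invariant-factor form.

Answer: M ≅ ℤ/2 ⊕ ℤ/6

Derivation:
rank_ℚ(R)=2; free=2−2=0
SNF(R) diag = [2, 6] → torsion [2, 6]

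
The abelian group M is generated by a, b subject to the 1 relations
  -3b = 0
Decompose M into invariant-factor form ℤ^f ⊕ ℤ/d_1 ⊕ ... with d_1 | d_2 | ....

Answer: M ≅ ℤ^1 ⊕ ℤ/3

Derivation:
rank_ℚ(R)=1; free=2−1=1
SNF(R) diag = [3] → torsion [3]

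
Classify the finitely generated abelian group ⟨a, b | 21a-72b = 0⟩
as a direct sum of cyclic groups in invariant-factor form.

Answer: M ≅ ℤ^1 ⊕ ℤ/3

Derivation:
rank_ℚ(R)=1; free=2−1=1
SNF(R) diag = [3] → torsion [3]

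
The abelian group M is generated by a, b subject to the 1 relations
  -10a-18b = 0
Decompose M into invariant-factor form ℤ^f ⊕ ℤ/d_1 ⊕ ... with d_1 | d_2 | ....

rank_ℚ(R)=1; free=2−1=1
SNF(R) diag = [2] → torsion [2]

Answer: M ≅ ℤ^1 ⊕ ℤ/2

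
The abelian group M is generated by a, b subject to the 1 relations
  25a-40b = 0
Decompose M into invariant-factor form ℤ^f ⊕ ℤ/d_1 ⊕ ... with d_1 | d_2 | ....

Answer: M ≅ ℤ^1 ⊕ ℤ/5

Derivation:
rank_ℚ(R)=1; free=2−1=1
SNF(R) diag = [5] → torsion [5]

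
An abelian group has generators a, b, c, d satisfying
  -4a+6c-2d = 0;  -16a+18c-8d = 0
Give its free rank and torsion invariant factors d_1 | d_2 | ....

rank_ℚ(R)=2; free=4−2=2
SNF(R) diag = [2, 6] → torsion [2, 6]

Answer: M ≅ ℤ^2 ⊕ ℤ/2 ⊕ ℤ/6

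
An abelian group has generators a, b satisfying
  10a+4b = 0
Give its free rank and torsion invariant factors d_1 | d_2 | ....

rank_ℚ(R)=1; free=2−1=1
SNF(R) diag = [2] → torsion [2]

Answer: M ≅ ℤ^1 ⊕ ℤ/2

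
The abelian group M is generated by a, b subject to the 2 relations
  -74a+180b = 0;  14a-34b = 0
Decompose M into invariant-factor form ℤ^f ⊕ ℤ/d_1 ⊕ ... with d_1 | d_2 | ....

rank_ℚ(R)=2; free=2−2=0
SNF(R) diag = [2, 2] → torsion [2, 2]

Answer: M ≅ ℤ/2 ⊕ ℤ/2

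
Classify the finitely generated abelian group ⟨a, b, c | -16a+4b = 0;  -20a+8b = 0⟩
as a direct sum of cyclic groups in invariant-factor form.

Answer: M ≅ ℤ^1 ⊕ ℤ/4 ⊕ ℤ/12

Derivation:
rank_ℚ(R)=2; free=3−2=1
SNF(R) diag = [4, 12] → torsion [4, 12]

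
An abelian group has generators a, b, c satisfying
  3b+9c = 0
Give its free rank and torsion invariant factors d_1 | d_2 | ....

rank_ℚ(R)=1; free=3−1=2
SNF(R) diag = [3] → torsion [3]

Answer: M ≅ ℤ^2 ⊕ ℤ/3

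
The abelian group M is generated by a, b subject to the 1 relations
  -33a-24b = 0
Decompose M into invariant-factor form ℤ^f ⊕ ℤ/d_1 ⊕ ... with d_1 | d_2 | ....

Answer: M ≅ ℤ^1 ⊕ ℤ/3

Derivation:
rank_ℚ(R)=1; free=2−1=1
SNF(R) diag = [3] → torsion [3]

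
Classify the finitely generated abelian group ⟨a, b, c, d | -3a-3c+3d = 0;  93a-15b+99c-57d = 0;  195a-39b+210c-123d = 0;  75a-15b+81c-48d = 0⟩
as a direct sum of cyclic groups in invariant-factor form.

Answer: M ≅ ℤ/3 ⊕ ℤ/3 ⊕ ℤ/3 ⊕ ℤ/9

Derivation:
rank_ℚ(R)=4; free=4−4=0
SNF(R) diag = [3, 3, 3, 9] → torsion [3, 3, 3, 9]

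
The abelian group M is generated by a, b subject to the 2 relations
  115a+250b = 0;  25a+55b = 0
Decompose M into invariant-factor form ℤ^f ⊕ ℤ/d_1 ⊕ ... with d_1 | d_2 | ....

Answer: M ≅ ℤ/5 ⊕ ℤ/15

Derivation:
rank_ℚ(R)=2; free=2−2=0
SNF(R) diag = [5, 15] → torsion [5, 15]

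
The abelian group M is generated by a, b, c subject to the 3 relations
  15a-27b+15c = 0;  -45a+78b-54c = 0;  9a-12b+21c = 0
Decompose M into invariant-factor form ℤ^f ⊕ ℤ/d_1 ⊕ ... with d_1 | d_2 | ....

Answer: M ≅ ℤ/3 ⊕ ℤ/3 ⊕ ℤ/3

Derivation:
rank_ℚ(R)=3; free=3−3=0
SNF(R) diag = [3, 3, 3] → torsion [3, 3, 3]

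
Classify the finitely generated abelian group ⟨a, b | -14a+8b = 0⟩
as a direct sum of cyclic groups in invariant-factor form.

rank_ℚ(R)=1; free=2−1=1
SNF(R) diag = [2] → torsion [2]

Answer: M ≅ ℤ^1 ⊕ ℤ/2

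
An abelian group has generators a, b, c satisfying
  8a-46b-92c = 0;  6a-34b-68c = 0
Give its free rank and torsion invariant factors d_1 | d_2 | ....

Answer: M ≅ ℤ^1 ⊕ ℤ/2 ⊕ ℤ/2

Derivation:
rank_ℚ(R)=2; free=3−2=1
SNF(R) diag = [2, 2] → torsion [2, 2]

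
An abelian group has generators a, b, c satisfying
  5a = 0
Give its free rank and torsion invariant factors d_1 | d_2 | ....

Answer: M ≅ ℤ^2 ⊕ ℤ/5

Derivation:
rank_ℚ(R)=1; free=3−1=2
SNF(R) diag = [5] → torsion [5]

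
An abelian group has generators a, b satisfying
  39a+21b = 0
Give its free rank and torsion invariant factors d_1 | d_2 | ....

Answer: M ≅ ℤ^1 ⊕ ℤ/3

Derivation:
rank_ℚ(R)=1; free=2−1=1
SNF(R) diag = [3] → torsion [3]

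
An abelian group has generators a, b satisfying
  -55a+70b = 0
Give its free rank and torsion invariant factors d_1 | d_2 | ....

rank_ℚ(R)=1; free=2−1=1
SNF(R) diag = [5] → torsion [5]

Answer: M ≅ ℤ^1 ⊕ ℤ/5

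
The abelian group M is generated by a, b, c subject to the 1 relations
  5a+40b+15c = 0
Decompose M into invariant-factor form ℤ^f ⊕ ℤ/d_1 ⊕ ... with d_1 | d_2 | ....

rank_ℚ(R)=1; free=3−1=2
SNF(R) diag = [5] → torsion [5]

Answer: M ≅ ℤ^2 ⊕ ℤ/5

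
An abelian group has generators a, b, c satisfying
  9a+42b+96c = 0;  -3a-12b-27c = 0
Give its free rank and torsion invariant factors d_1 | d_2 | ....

Answer: M ≅ ℤ^1 ⊕ ℤ/3 ⊕ ℤ/3

Derivation:
rank_ℚ(R)=2; free=3−2=1
SNF(R) diag = [3, 3] → torsion [3, 3]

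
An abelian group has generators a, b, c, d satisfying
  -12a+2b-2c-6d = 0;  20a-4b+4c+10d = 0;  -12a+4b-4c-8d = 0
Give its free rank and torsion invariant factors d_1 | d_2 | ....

rank_ℚ(R)=3; free=4−3=1
SNF(R) diag = [2, 2, 4] → torsion [2, 2, 4]

Answer: M ≅ ℤ^1 ⊕ ℤ/2 ⊕ ℤ/2 ⊕ ℤ/4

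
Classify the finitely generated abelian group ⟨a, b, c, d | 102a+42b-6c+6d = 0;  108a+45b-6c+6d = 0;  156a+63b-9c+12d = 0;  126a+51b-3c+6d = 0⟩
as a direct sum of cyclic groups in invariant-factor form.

rank_ℚ(R)=4; free=4−4=0
SNF(R) diag = [3, 3, 6, 12] → torsion [3, 3, 6, 12]

Answer: M ≅ ℤ/3 ⊕ ℤ/3 ⊕ ℤ/6 ⊕ ℤ/12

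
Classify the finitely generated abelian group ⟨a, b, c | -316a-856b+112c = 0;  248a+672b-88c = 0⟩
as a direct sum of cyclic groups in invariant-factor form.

rank_ℚ(R)=2; free=3−2=1
SNF(R) diag = [4, 8] → torsion [4, 8]

Answer: M ≅ ℤ^1 ⊕ ℤ/4 ⊕ ℤ/8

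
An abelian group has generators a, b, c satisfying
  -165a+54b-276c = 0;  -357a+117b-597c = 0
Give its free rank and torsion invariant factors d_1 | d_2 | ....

rank_ℚ(R)=2; free=3−2=1
SNF(R) diag = [3, 9] → torsion [3, 9]

Answer: M ≅ ℤ^1 ⊕ ℤ/3 ⊕ ℤ/9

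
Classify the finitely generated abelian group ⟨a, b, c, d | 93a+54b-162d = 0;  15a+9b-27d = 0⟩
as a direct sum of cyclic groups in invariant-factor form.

rank_ℚ(R)=2; free=4−2=2
SNF(R) diag = [3, 9] → torsion [3, 9]

Answer: M ≅ ℤ^2 ⊕ ℤ/3 ⊕ ℤ/9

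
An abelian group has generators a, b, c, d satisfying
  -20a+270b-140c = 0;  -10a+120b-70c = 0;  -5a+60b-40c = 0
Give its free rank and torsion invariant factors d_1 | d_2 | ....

rank_ℚ(R)=3; free=4−3=1
SNF(R) diag = [5, 10, 30] → torsion [5, 10, 30]

Answer: M ≅ ℤ^1 ⊕ ℤ/5 ⊕ ℤ/10 ⊕ ℤ/30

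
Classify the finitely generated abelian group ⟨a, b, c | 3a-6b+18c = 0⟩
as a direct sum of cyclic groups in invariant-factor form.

rank_ℚ(R)=1; free=3−1=2
SNF(R) diag = [3] → torsion [3]

Answer: M ≅ ℤ^2 ⊕ ℤ/3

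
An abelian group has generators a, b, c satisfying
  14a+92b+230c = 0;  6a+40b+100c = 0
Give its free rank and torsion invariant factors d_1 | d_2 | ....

Answer: M ≅ ℤ^1 ⊕ ℤ/2 ⊕ ℤ/2

Derivation:
rank_ℚ(R)=2; free=3−2=1
SNF(R) diag = [2, 2] → torsion [2, 2]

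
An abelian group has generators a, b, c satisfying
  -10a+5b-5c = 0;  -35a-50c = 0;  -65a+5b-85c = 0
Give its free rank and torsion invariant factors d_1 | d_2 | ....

rank_ℚ(R)=3; free=3−3=0
SNF(R) diag = [5, 5, 10] → torsion [5, 5, 10]

Answer: M ≅ ℤ/5 ⊕ ℤ/5 ⊕ ℤ/10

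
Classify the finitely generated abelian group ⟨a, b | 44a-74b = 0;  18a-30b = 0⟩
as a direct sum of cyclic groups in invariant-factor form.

rank_ℚ(R)=2; free=2−2=0
SNF(R) diag = [2, 6] → torsion [2, 6]

Answer: M ≅ ℤ/2 ⊕ ℤ/6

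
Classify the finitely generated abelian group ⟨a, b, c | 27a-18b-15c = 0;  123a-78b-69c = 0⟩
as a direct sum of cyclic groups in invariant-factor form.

rank_ℚ(R)=2; free=3−2=1
SNF(R) diag = [3, 6] → torsion [3, 6]

Answer: M ≅ ℤ^1 ⊕ ℤ/3 ⊕ ℤ/6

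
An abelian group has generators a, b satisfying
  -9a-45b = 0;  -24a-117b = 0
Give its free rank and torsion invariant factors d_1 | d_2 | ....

Answer: M ≅ ℤ/3 ⊕ ℤ/9

Derivation:
rank_ℚ(R)=2; free=2−2=0
SNF(R) diag = [3, 9] → torsion [3, 9]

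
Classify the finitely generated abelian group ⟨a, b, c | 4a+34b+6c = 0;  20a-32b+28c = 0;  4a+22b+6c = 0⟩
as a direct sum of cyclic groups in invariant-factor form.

rank_ℚ(R)=3; free=3−3=0
SNF(R) diag = [2, 4, 12] → torsion [2, 4, 12]

Answer: M ≅ ℤ/2 ⊕ ℤ/4 ⊕ ℤ/12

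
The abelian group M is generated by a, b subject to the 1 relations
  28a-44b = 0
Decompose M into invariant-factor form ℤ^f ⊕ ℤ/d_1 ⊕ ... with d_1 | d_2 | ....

Answer: M ≅ ℤ^1 ⊕ ℤ/4

Derivation:
rank_ℚ(R)=1; free=2−1=1
SNF(R) diag = [4] → torsion [4]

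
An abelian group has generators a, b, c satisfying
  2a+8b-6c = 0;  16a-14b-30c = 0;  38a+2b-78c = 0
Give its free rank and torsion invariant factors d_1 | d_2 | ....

rank_ℚ(R)=3; free=3−3=0
SNF(R) diag = [2, 6, 18] → torsion [2, 6, 18]

Answer: M ≅ ℤ/2 ⊕ ℤ/6 ⊕ ℤ/18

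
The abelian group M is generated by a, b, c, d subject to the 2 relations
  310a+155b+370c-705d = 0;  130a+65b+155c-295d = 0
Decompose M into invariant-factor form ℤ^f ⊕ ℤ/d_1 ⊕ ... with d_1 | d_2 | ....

rank_ℚ(R)=2; free=4−2=2
SNF(R) diag = [5, 5] → torsion [5, 5]

Answer: M ≅ ℤ^2 ⊕ ℤ/5 ⊕ ℤ/5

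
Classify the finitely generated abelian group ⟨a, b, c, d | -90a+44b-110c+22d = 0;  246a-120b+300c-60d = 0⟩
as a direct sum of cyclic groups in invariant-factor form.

rank_ℚ(R)=2; free=4−2=2
SNF(R) diag = [2, 6] → torsion [2, 6]

Answer: M ≅ ℤ^2 ⊕ ℤ/2 ⊕ ℤ/6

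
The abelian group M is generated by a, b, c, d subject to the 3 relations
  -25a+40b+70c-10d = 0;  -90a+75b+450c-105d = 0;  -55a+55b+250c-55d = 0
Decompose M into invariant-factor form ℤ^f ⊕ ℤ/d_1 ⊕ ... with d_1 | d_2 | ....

rank_ℚ(R)=3; free=4−3=1
SNF(R) diag = [5, 15, 30] → torsion [5, 15, 30]

Answer: M ≅ ℤ^1 ⊕ ℤ/5 ⊕ ℤ/15 ⊕ ℤ/30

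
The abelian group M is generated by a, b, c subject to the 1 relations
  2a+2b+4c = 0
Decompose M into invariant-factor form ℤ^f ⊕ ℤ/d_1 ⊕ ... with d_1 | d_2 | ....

Answer: M ≅ ℤ^2 ⊕ ℤ/2

Derivation:
rank_ℚ(R)=1; free=3−1=2
SNF(R) diag = [2] → torsion [2]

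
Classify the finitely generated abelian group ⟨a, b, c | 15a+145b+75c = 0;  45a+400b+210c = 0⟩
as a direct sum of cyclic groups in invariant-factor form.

rank_ℚ(R)=2; free=3−2=1
SNF(R) diag = [5, 15] → torsion [5, 15]

Answer: M ≅ ℤ^1 ⊕ ℤ/5 ⊕ ℤ/15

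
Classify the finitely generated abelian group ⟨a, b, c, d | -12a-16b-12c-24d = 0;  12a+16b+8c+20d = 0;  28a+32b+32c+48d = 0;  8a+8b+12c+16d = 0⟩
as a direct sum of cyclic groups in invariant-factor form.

Answer: M ≅ ℤ/4 ⊕ ℤ/4 ⊕ ℤ/4 ⊕ ℤ/8

Derivation:
rank_ℚ(R)=4; free=4−4=0
SNF(R) diag = [4, 4, 4, 8] → torsion [4, 4, 4, 8]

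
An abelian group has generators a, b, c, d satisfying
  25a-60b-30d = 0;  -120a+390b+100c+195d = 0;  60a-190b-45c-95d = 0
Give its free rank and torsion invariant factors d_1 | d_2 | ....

Answer: M ≅ ℤ^1 ⊕ ℤ/5 ⊕ ℤ/5 ⊕ ℤ/5

Derivation:
rank_ℚ(R)=3; free=4−3=1
SNF(R) diag = [5, 5, 5] → torsion [5, 5, 5]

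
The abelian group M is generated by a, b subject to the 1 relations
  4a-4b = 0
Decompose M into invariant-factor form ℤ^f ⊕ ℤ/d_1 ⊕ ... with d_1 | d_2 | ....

Answer: M ≅ ℤ^1 ⊕ ℤ/4

Derivation:
rank_ℚ(R)=1; free=2−1=1
SNF(R) diag = [4] → torsion [4]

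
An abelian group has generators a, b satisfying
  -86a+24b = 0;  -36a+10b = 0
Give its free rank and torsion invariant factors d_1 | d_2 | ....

rank_ℚ(R)=2; free=2−2=0
SNF(R) diag = [2, 2] → torsion [2, 2]

Answer: M ≅ ℤ/2 ⊕ ℤ/2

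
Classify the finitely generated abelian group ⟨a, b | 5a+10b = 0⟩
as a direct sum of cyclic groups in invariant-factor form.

Answer: M ≅ ℤ^1 ⊕ ℤ/5

Derivation:
rank_ℚ(R)=1; free=2−1=1
SNF(R) diag = [5] → torsion [5]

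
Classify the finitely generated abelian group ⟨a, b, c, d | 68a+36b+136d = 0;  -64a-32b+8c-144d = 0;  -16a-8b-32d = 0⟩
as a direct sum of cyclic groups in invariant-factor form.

rank_ℚ(R)=3; free=4−3=1
SNF(R) diag = [4, 8, 8] → torsion [4, 8, 8]

Answer: M ≅ ℤ^1 ⊕ ℤ/4 ⊕ ℤ/8 ⊕ ℤ/8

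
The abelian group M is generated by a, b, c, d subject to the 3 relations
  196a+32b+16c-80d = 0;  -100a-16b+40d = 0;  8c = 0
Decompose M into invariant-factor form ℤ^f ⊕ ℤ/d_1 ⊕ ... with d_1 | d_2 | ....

Answer: M ≅ ℤ^1 ⊕ ℤ/4 ⊕ ℤ/8 ⊕ ℤ/8

Derivation:
rank_ℚ(R)=3; free=4−3=1
SNF(R) diag = [4, 8, 8] → torsion [4, 8, 8]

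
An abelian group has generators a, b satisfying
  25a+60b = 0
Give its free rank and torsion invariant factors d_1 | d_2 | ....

Answer: M ≅ ℤ^1 ⊕ ℤ/5

Derivation:
rank_ℚ(R)=1; free=2−1=1
SNF(R) diag = [5] → torsion [5]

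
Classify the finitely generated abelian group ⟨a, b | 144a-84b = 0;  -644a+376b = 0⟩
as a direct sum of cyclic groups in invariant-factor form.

rank_ℚ(R)=2; free=2−2=0
SNF(R) diag = [4, 12] → torsion [4, 12]

Answer: M ≅ ℤ/4 ⊕ ℤ/12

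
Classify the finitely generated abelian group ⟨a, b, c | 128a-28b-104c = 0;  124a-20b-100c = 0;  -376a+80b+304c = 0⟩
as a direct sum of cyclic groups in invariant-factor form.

Answer: M ≅ ℤ/4 ⊕ ℤ/12 ⊕ ℤ/24

Derivation:
rank_ℚ(R)=3; free=3−3=0
SNF(R) diag = [4, 12, 24] → torsion [4, 12, 24]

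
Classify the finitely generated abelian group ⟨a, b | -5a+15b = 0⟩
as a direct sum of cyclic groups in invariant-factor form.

rank_ℚ(R)=1; free=2−1=1
SNF(R) diag = [5] → torsion [5]

Answer: M ≅ ℤ^1 ⊕ ℤ/5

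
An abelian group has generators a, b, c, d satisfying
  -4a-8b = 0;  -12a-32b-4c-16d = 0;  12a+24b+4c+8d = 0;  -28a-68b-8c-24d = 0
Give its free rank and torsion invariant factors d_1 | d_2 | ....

Answer: M ≅ ℤ/4 ⊕ ℤ/4 ⊕ ℤ/4 ⊕ ℤ/8

Derivation:
rank_ℚ(R)=4; free=4−4=0
SNF(R) diag = [4, 4, 4, 8] → torsion [4, 4, 4, 8]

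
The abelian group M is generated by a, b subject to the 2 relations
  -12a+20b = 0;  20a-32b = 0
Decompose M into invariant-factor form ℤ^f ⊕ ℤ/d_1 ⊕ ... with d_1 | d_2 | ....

Answer: M ≅ ℤ/4 ⊕ ℤ/4

Derivation:
rank_ℚ(R)=2; free=2−2=0
SNF(R) diag = [4, 4] → torsion [4, 4]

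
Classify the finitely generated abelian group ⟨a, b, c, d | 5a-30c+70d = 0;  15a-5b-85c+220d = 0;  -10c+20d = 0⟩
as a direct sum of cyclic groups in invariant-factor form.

Answer: M ≅ ℤ^1 ⊕ ℤ/5 ⊕ ℤ/5 ⊕ ℤ/10

Derivation:
rank_ℚ(R)=3; free=4−3=1
SNF(R) diag = [5, 5, 10] → torsion [5, 5, 10]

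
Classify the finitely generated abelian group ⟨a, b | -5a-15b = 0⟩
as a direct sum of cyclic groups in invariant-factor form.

rank_ℚ(R)=1; free=2−1=1
SNF(R) diag = [5] → torsion [5]

Answer: M ≅ ℤ^1 ⊕ ℤ/5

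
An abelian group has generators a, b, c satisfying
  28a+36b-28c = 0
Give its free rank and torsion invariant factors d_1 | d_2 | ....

Answer: M ≅ ℤ^2 ⊕ ℤ/4

Derivation:
rank_ℚ(R)=1; free=3−1=2
SNF(R) diag = [4] → torsion [4]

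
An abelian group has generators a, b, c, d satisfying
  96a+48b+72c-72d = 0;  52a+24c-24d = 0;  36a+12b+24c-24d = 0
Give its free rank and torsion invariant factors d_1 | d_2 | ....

rank_ℚ(R)=3; free=4−3=1
SNF(R) diag = [4, 12, 24] → torsion [4, 12, 24]

Answer: M ≅ ℤ^1 ⊕ ℤ/4 ⊕ ℤ/12 ⊕ ℤ/24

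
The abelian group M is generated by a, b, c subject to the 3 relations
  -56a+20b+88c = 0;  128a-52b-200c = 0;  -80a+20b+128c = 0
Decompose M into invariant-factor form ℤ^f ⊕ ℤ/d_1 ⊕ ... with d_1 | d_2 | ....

rank_ℚ(R)=3; free=3−3=0
SNF(R) diag = [4, 8, 8] → torsion [4, 8, 8]

Answer: M ≅ ℤ/4 ⊕ ℤ/8 ⊕ ℤ/8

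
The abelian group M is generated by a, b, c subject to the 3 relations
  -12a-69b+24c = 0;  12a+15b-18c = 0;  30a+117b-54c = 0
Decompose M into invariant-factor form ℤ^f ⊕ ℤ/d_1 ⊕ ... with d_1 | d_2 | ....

rank_ℚ(R)=3; free=3−3=0
SNF(R) diag = [3, 6, 6] → torsion [3, 6, 6]

Answer: M ≅ ℤ/3 ⊕ ℤ/6 ⊕ ℤ/6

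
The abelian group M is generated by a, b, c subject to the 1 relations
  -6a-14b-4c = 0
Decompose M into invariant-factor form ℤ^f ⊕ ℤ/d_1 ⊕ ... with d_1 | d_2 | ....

rank_ℚ(R)=1; free=3−1=2
SNF(R) diag = [2] → torsion [2]

Answer: M ≅ ℤ^2 ⊕ ℤ/2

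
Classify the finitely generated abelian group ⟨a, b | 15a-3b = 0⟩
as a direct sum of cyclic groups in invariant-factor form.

Answer: M ≅ ℤ^1 ⊕ ℤ/3

Derivation:
rank_ℚ(R)=1; free=2−1=1
SNF(R) diag = [3] → torsion [3]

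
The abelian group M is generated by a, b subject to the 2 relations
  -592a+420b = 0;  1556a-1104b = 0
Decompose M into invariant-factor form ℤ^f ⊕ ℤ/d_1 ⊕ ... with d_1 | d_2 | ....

Answer: M ≅ ℤ/4 ⊕ ℤ/12

Derivation:
rank_ℚ(R)=2; free=2−2=0
SNF(R) diag = [4, 12] → torsion [4, 12]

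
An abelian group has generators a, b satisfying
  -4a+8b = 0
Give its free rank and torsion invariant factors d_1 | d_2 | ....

rank_ℚ(R)=1; free=2−1=1
SNF(R) diag = [4] → torsion [4]

Answer: M ≅ ℤ^1 ⊕ ℤ/4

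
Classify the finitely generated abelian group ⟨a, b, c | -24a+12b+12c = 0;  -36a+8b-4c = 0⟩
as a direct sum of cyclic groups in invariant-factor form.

rank_ℚ(R)=2; free=3−2=1
SNF(R) diag = [4, 12] → torsion [4, 12]

Answer: M ≅ ℤ^1 ⊕ ℤ/4 ⊕ ℤ/12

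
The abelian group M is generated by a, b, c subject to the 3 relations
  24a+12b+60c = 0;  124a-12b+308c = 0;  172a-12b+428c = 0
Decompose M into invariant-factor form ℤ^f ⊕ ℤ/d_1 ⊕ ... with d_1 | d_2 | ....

Answer: M ≅ ℤ/4 ⊕ ℤ/12 ⊕ ℤ/24

Derivation:
rank_ℚ(R)=3; free=3−3=0
SNF(R) diag = [4, 12, 24] → torsion [4, 12, 24]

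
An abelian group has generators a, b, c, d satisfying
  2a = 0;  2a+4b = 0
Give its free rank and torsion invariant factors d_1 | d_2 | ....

rank_ℚ(R)=2; free=4−2=2
SNF(R) diag = [2, 4] → torsion [2, 4]

Answer: M ≅ ℤ^2 ⊕ ℤ/2 ⊕ ℤ/4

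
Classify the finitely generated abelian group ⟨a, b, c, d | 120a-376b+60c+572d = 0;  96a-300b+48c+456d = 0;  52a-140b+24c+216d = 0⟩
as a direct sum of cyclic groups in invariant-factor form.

rank_ℚ(R)=3; free=4−3=1
SNF(R) diag = [4, 4, 12] → torsion [4, 4, 12]

Answer: M ≅ ℤ^1 ⊕ ℤ/4 ⊕ ℤ/4 ⊕ ℤ/12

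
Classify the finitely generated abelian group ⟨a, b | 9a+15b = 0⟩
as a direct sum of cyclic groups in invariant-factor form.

rank_ℚ(R)=1; free=2−1=1
SNF(R) diag = [3] → torsion [3]

Answer: M ≅ ℤ^1 ⊕ ℤ/3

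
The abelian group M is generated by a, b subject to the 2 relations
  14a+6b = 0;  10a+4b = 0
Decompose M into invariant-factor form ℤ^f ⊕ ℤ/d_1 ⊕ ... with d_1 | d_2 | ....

rank_ℚ(R)=2; free=2−2=0
SNF(R) diag = [2, 2] → torsion [2, 2]

Answer: M ≅ ℤ/2 ⊕ ℤ/2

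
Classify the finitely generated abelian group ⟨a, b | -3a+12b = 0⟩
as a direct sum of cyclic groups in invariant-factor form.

Answer: M ≅ ℤ^1 ⊕ ℤ/3

Derivation:
rank_ℚ(R)=1; free=2−1=1
SNF(R) diag = [3] → torsion [3]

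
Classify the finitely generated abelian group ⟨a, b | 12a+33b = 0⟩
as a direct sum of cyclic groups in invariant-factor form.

Answer: M ≅ ℤ^1 ⊕ ℤ/3

Derivation:
rank_ℚ(R)=1; free=2−1=1
SNF(R) diag = [3] → torsion [3]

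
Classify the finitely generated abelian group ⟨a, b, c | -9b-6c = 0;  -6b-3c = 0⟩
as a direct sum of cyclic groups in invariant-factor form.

rank_ℚ(R)=2; free=3−2=1
SNF(R) diag = [3, 3] → torsion [3, 3]

Answer: M ≅ ℤ^1 ⊕ ℤ/3 ⊕ ℤ/3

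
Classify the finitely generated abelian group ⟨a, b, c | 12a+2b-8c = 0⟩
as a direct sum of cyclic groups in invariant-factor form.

rank_ℚ(R)=1; free=3−1=2
SNF(R) diag = [2] → torsion [2]

Answer: M ≅ ℤ^2 ⊕ ℤ/2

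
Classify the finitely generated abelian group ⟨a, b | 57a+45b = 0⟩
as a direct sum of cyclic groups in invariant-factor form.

Answer: M ≅ ℤ^1 ⊕ ℤ/3

Derivation:
rank_ℚ(R)=1; free=2−1=1
SNF(R) diag = [3] → torsion [3]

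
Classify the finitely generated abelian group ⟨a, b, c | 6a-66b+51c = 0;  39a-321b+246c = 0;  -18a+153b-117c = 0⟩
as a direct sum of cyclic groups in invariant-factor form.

Answer: M ≅ ℤ/3 ⊕ ℤ/9 ⊕ ℤ/9

Derivation:
rank_ℚ(R)=3; free=3−3=0
SNF(R) diag = [3, 9, 9] → torsion [3, 9, 9]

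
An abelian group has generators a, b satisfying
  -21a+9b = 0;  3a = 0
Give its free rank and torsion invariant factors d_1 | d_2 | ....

Answer: M ≅ ℤ/3 ⊕ ℤ/9

Derivation:
rank_ℚ(R)=2; free=2−2=0
SNF(R) diag = [3, 9] → torsion [3, 9]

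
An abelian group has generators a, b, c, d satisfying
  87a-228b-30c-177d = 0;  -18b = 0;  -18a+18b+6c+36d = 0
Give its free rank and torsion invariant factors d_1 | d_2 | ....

Answer: M ≅ ℤ^1 ⊕ ℤ/3 ⊕ ℤ/6 ⊕ ℤ/18

Derivation:
rank_ℚ(R)=3; free=4−3=1
SNF(R) diag = [3, 6, 18] → torsion [3, 6, 18]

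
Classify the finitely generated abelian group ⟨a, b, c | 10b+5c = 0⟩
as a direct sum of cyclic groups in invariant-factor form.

Answer: M ≅ ℤ^2 ⊕ ℤ/5

Derivation:
rank_ℚ(R)=1; free=3−1=2
SNF(R) diag = [5] → torsion [5]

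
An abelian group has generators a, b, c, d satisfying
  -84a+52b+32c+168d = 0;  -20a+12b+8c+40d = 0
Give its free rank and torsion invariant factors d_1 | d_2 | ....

rank_ℚ(R)=2; free=4−2=2
SNF(R) diag = [4, 8] → torsion [4, 8]

Answer: M ≅ ℤ^2 ⊕ ℤ/4 ⊕ ℤ/8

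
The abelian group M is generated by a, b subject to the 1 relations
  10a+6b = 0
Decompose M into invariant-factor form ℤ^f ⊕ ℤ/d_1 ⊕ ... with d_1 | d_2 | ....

Answer: M ≅ ℤ^1 ⊕ ℤ/2

Derivation:
rank_ℚ(R)=1; free=2−1=1
SNF(R) diag = [2] → torsion [2]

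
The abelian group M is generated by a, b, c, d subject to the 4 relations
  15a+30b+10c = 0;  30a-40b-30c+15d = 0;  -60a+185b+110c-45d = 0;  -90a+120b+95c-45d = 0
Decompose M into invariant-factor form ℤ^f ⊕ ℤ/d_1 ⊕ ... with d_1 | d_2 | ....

Answer: M ≅ ℤ/5 ⊕ ℤ/5 ⊕ ℤ/15 ⊕ ℤ/15

Derivation:
rank_ℚ(R)=4; free=4−4=0
SNF(R) diag = [5, 5, 15, 15] → torsion [5, 5, 15, 15]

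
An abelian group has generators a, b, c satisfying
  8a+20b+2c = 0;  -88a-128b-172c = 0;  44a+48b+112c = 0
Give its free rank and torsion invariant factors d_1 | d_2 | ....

rank_ℚ(R)=3; free=3−3=0
SNF(R) diag = [2, 4, 8] → torsion [2, 4, 8]

Answer: M ≅ ℤ/2 ⊕ ℤ/4 ⊕ ℤ/8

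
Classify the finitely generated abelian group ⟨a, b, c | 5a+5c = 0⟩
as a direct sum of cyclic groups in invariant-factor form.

Answer: M ≅ ℤ^2 ⊕ ℤ/5

Derivation:
rank_ℚ(R)=1; free=3−1=2
SNF(R) diag = [5] → torsion [5]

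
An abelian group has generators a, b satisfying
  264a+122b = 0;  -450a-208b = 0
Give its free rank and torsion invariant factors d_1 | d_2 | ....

rank_ℚ(R)=2; free=2−2=0
SNF(R) diag = [2, 6] → torsion [2, 6]

Answer: M ≅ ℤ/2 ⊕ ℤ/6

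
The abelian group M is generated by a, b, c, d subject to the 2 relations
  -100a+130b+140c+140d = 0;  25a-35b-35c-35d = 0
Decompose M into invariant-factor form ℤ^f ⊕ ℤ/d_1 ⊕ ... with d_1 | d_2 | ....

rank_ℚ(R)=2; free=4−2=2
SNF(R) diag = [5, 10] → torsion [5, 10]

Answer: M ≅ ℤ^2 ⊕ ℤ/5 ⊕ ℤ/10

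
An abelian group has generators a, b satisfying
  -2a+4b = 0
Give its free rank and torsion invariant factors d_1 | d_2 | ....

Answer: M ≅ ℤ^1 ⊕ ℤ/2

Derivation:
rank_ℚ(R)=1; free=2−1=1
SNF(R) diag = [2] → torsion [2]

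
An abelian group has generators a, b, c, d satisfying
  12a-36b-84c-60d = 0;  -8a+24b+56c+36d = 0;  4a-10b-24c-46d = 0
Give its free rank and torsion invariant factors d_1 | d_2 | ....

rank_ℚ(R)=3; free=4−3=1
SNF(R) diag = [2, 4, 12] → torsion [2, 4, 12]

Answer: M ≅ ℤ^1 ⊕ ℤ/2 ⊕ ℤ/4 ⊕ ℤ/12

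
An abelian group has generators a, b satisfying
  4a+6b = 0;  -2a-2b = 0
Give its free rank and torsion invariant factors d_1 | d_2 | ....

rank_ℚ(R)=2; free=2−2=0
SNF(R) diag = [2, 2] → torsion [2, 2]

Answer: M ≅ ℤ/2 ⊕ ℤ/2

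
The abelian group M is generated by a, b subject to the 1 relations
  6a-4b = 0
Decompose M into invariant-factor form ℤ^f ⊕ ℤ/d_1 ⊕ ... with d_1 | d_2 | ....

rank_ℚ(R)=1; free=2−1=1
SNF(R) diag = [2] → torsion [2]

Answer: M ≅ ℤ^1 ⊕ ℤ/2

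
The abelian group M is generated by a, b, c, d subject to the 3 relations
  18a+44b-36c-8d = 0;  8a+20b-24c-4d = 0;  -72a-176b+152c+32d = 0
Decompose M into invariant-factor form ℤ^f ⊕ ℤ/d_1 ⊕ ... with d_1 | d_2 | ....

Answer: M ≅ ℤ^1 ⊕ ℤ/2 ⊕ ℤ/4 ⊕ ℤ/8

Derivation:
rank_ℚ(R)=3; free=4−3=1
SNF(R) diag = [2, 4, 8] → torsion [2, 4, 8]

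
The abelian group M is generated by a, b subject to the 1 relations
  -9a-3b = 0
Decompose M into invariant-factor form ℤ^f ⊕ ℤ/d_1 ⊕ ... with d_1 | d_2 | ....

Answer: M ≅ ℤ^1 ⊕ ℤ/3

Derivation:
rank_ℚ(R)=1; free=2−1=1
SNF(R) diag = [3] → torsion [3]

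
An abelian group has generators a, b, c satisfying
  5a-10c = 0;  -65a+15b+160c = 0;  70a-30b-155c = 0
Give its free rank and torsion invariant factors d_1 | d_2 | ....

Answer: M ≅ ℤ/5 ⊕ ℤ/15 ⊕ ℤ/45

Derivation:
rank_ℚ(R)=3; free=3−3=0
SNF(R) diag = [5, 15, 45] → torsion [5, 15, 45]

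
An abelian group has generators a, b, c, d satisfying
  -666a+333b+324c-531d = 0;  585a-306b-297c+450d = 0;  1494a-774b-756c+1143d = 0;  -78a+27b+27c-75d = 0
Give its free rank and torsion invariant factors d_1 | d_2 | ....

rank_ℚ(R)=4; free=4−4=0
SNF(R) diag = [3, 9, 27, 81] → torsion [3, 9, 27, 81]

Answer: M ≅ ℤ/3 ⊕ ℤ/9 ⊕ ℤ/27 ⊕ ℤ/81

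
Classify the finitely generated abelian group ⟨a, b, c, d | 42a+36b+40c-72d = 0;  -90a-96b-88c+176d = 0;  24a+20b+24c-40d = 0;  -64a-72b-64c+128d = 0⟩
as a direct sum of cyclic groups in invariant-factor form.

Answer: M ≅ ℤ/2 ⊕ ℤ/4 ⊕ ℤ/8 ⊕ ℤ/16

Derivation:
rank_ℚ(R)=4; free=4−4=0
SNF(R) diag = [2, 4, 8, 16] → torsion [2, 4, 8, 16]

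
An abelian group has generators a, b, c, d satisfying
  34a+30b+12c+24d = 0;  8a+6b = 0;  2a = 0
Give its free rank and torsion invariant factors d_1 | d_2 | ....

rank_ℚ(R)=3; free=4−3=1
SNF(R) diag = [2, 6, 12] → torsion [2, 6, 12]

Answer: M ≅ ℤ^1 ⊕ ℤ/2 ⊕ ℤ/6 ⊕ ℤ/12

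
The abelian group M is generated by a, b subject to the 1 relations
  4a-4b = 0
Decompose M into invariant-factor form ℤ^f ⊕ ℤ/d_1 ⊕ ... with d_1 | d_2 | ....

rank_ℚ(R)=1; free=2−1=1
SNF(R) diag = [4] → torsion [4]

Answer: M ≅ ℤ^1 ⊕ ℤ/4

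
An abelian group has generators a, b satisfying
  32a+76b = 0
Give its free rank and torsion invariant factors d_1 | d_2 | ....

Answer: M ≅ ℤ^1 ⊕ ℤ/4

Derivation:
rank_ℚ(R)=1; free=2−1=1
SNF(R) diag = [4] → torsion [4]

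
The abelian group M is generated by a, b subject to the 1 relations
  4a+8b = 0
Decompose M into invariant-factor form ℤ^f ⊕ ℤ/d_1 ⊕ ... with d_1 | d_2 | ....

rank_ℚ(R)=1; free=2−1=1
SNF(R) diag = [4] → torsion [4]

Answer: M ≅ ℤ^1 ⊕ ℤ/4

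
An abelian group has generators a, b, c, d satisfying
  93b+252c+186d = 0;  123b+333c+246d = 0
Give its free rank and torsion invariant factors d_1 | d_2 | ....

rank_ℚ(R)=2; free=4−2=2
SNF(R) diag = [3, 9] → torsion [3, 9]

Answer: M ≅ ℤ^2 ⊕ ℤ/3 ⊕ ℤ/9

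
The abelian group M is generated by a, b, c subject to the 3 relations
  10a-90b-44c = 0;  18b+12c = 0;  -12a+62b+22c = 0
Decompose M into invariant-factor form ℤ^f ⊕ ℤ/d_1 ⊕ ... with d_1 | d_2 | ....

rank_ℚ(R)=3; free=3−3=0
SNF(R) diag = [2, 2, 6] → torsion [2, 2, 6]

Answer: M ≅ ℤ/2 ⊕ ℤ/2 ⊕ ℤ/6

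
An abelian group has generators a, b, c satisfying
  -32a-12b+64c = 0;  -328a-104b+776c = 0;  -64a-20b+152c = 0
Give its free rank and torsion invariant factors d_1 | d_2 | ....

Answer: M ≅ ℤ/4 ⊕ ℤ/8 ⊕ ℤ/24

Derivation:
rank_ℚ(R)=3; free=3−3=0
SNF(R) diag = [4, 8, 24] → torsion [4, 8, 24]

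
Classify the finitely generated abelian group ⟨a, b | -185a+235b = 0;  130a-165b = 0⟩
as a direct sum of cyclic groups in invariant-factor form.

rank_ℚ(R)=2; free=2−2=0
SNF(R) diag = [5, 5] → torsion [5, 5]

Answer: M ≅ ℤ/5 ⊕ ℤ/5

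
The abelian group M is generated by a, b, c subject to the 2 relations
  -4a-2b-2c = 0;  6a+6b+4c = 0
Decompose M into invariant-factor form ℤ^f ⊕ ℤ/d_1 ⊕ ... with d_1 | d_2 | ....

rank_ℚ(R)=2; free=3−2=1
SNF(R) diag = [2, 2] → torsion [2, 2]

Answer: M ≅ ℤ^1 ⊕ ℤ/2 ⊕ ℤ/2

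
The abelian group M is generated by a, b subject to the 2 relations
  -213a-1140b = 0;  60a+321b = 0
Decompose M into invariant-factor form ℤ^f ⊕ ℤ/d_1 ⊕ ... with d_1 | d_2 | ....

Answer: M ≅ ℤ/3 ⊕ ℤ/9

Derivation:
rank_ℚ(R)=2; free=2−2=0
SNF(R) diag = [3, 9] → torsion [3, 9]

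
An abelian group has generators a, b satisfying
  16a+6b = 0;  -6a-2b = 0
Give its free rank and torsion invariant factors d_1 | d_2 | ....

Answer: M ≅ ℤ/2 ⊕ ℤ/2

Derivation:
rank_ℚ(R)=2; free=2−2=0
SNF(R) diag = [2, 2] → torsion [2, 2]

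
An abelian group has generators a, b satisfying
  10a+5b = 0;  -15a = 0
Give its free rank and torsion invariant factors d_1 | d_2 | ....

rank_ℚ(R)=2; free=2−2=0
SNF(R) diag = [5, 15] → torsion [5, 15]

Answer: M ≅ ℤ/5 ⊕ ℤ/15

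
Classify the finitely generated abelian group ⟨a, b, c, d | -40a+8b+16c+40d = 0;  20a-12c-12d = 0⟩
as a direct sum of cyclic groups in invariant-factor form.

rank_ℚ(R)=2; free=4−2=2
SNF(R) diag = [4, 8] → torsion [4, 8]

Answer: M ≅ ℤ^2 ⊕ ℤ/4 ⊕ ℤ/8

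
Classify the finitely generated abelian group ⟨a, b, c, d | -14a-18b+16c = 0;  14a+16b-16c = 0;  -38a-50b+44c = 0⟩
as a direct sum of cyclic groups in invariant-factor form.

Answer: M ≅ ℤ^1 ⊕ ℤ/2 ⊕ ℤ/2 ⊕ ℤ/4

Derivation:
rank_ℚ(R)=3; free=4−3=1
SNF(R) diag = [2, 2, 4] → torsion [2, 2, 4]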